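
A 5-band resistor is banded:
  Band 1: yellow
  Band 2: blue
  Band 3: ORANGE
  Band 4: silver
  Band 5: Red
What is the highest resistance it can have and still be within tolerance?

4.7226 Ω

Yellow → 4 (first significant figure)
Blue → 6 (second significant figure)
Orange → 3 (third significant figure)
Silver → ×0.01 multiplier
Red → ±2% tolerance
463 × 0.01 = 4.63 Ω
Highest = 4.63 × (1 + 2/100) = 4.7226 Ω.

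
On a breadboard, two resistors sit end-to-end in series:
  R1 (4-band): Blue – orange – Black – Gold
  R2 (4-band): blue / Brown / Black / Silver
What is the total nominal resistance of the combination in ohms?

124 Ω

R1: blue, orange → 63; black ×1 → 63 Ω.
R2: blue, brown → 61; black ×1 → 61 Ω.
Series: 63 + 61 = 124 Ω.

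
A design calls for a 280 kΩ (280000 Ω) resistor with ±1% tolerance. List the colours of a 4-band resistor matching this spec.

red, grey, yellow, brown

280000 Ω = 28 × 10^4.
2 → red
8 → grey
Multiplier 10^4 → yellow.
±1% tolerance → brown.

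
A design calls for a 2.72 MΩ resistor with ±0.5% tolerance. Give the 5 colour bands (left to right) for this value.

2720000 Ω = 272 × 10^4.
2 → red
7 → violet
2 → red
Multiplier 10^4 → yellow.
±0.5% tolerance → green.

red, violet, red, yellow, green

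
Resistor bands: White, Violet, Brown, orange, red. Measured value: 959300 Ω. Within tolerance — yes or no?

yes

White → 9 (first significant figure)
Violet → 7 (second significant figure)
Brown → 1 (third significant figure)
Orange → ×10^3 multiplier
Red → ±2% tolerance
971 × 1000 = 971000 Ω
Allowed range: 951580 Ω to 990420 Ω.
959300 Ω lies inside that range.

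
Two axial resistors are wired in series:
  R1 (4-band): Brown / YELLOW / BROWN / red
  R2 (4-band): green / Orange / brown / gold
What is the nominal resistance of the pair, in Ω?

R1: brown, yellow → 14; brown ×10 → 140 Ω.
R2: green, orange → 53; brown ×10 → 530 Ω.
Series: 140 + 530 = 670 Ω.

670 Ω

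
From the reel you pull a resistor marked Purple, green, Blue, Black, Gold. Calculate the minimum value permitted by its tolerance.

Violet → 7 (first significant figure)
Green → 5 (second significant figure)
Blue → 6 (third significant figure)
Black → ×1 multiplier
Gold → ±5% tolerance
756 × 1 = 756 Ω
Minimum = 756 × (1 − 5/100) = 718.2 Ω.

718.2 Ω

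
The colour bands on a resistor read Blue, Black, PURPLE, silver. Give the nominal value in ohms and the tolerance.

Blue → 6 (first significant figure)
Black → 0 (second significant figure)
Violet → ×10^7 multiplier
Silver → ±10% tolerance
60 × 10000000 = 600000000 Ω

600000000 Ω ±10%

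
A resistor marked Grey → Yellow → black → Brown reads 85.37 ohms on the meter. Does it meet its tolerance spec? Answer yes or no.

Grey → 8 (first significant figure)
Yellow → 4 (second significant figure)
Black → ×1 multiplier
Brown → ±1% tolerance
84 × 1 = 84 Ω
Allowed range: 83.16 Ω to 84.84 Ω.
85.37 ohms lies outside that range.

no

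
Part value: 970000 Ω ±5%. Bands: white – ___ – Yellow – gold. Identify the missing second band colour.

970000 Ω = 97 × 10^4.
The second band gives digit 7 of the significand, and 7 is violet.

violet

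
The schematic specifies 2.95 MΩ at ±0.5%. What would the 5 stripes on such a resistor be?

red, white, green, yellow, green

2950000 Ω = 295 × 10^4.
2 → red
9 → white
5 → green
Multiplier 10^4 → yellow.
±0.5% tolerance → green.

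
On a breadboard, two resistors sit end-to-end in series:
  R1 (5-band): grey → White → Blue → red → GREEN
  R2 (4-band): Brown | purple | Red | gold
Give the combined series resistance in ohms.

91300 Ω

R1: grey, white, blue → 896; red ×10^2 → 89600 Ω.
R2: brown, violet → 17; red ×10^2 → 1700 Ω.
Series: 89600 + 1700 = 91300 Ω.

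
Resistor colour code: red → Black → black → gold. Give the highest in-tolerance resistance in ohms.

21 Ω

Red → 2 (first significant figure)
Black → 0 (second significant figure)
Black → ×1 multiplier
Gold → ±5% tolerance
20 × 1 = 20 Ω
Highest = 20 × (1 + 5/100) = 21 Ω.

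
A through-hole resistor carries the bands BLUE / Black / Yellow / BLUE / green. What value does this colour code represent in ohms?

604000000 Ω

Blue → 6 (first significant figure)
Black → 0 (second significant figure)
Yellow → 4 (third significant figure)
Blue → ×10^6 multiplier
604 × 1000000 = 604000000 Ω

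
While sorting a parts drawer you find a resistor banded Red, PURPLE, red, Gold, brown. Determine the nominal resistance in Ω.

27.2 Ω

Red → 2 (first significant figure)
Violet → 7 (second significant figure)
Red → 2 (third significant figure)
Gold → ×0.1 multiplier
272 × 0.1 = 27.2 Ω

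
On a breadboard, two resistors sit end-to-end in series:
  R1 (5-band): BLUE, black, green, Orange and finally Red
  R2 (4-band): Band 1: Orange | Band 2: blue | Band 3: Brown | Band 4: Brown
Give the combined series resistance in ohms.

605360 Ω

R1: blue, black, green → 605; orange ×10^3 → 605000 Ω.
R2: orange, blue → 36; brown ×10 → 360 Ω.
Series: 605000 + 360 = 605360 Ω.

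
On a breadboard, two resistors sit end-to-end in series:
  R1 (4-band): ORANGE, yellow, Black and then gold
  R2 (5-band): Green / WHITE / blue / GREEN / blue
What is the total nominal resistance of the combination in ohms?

59600034 Ω

R1: orange, yellow → 34; black ×1 → 34 Ω.
R2: green, white, blue → 596; green ×10^5 → 59600000 Ω.
Series: 34 + 59600000 = 59600034 Ω.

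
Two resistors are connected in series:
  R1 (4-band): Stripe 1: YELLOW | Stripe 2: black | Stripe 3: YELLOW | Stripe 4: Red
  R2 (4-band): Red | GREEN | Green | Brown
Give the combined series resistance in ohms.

R1: yellow, black → 40; yellow ×10^4 → 400000 Ω.
R2: red, green → 25; green ×10^5 → 2500000 Ω.
Series: 400000 + 2500000 = 2900000 Ω.

2900000 Ω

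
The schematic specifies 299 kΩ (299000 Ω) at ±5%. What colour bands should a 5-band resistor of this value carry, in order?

red, white, white, orange, gold

299000 Ω = 299 × 10^3.
2 → red
9 → white
9 → white
Multiplier 10^3 → orange.
±5% tolerance → gold.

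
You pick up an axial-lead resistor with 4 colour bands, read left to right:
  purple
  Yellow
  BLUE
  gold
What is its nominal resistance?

Violet → 7 (first significant figure)
Yellow → 4 (second significant figure)
Blue → ×10^6 multiplier
74 × 1000000 = 74000000 Ω

74000000 Ω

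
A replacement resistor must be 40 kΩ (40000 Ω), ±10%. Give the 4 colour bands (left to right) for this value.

40000 Ω = 40 × 10^3.
4 → yellow
0 → black
Multiplier 10^3 → orange.
±10% tolerance → silver.

yellow, black, orange, silver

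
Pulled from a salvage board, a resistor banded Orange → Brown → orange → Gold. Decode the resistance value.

31000 Ω

Orange → 3 (first significant figure)
Brown → 1 (second significant figure)
Orange → ×10^3 multiplier
31 × 1000 = 31000 Ω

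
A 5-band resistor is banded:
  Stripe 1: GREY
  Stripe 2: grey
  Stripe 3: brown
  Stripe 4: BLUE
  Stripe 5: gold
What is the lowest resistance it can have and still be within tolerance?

Grey → 8 (first significant figure)
Grey → 8 (second significant figure)
Brown → 1 (third significant figure)
Blue → ×10^6 multiplier
Gold → ±5% tolerance
881 × 1000000 = 881000000 Ω
Lowest = 881000000 × (1 − 5/100) = 836950000 Ω.

836950000 Ω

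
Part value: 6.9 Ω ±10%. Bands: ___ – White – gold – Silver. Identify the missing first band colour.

6.9 Ω = 69 × 10^-1.
The first band gives digit 6 of the significand, and 6 is blue.

blue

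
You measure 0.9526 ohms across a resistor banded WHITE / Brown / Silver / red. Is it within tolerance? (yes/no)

White → 9 (first significant figure)
Brown → 1 (second significant figure)
Silver → ×0.01 multiplier
Red → ±2% tolerance
91 × 0.01 = 0.91 Ω
Allowed range: 0.8918 Ω to 0.9282 Ω.
0.9526 ohms lies outside that range.

no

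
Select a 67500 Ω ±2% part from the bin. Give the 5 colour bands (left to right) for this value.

blue, violet, green, red, red

67500 Ω = 675 × 10^2.
6 → blue
7 → violet
5 → green
Multiplier 10^2 → red.
±2% tolerance → red.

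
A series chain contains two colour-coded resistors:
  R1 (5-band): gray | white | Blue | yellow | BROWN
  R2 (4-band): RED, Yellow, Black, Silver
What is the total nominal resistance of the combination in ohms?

R1: grey, white, blue → 896; yellow ×10^4 → 8960000 Ω.
R2: red, yellow → 24; black ×1 → 24 Ω.
Series: 8960000 + 24 = 8960024 Ω.

8960024 Ω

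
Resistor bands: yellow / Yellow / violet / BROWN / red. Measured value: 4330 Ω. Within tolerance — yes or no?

Yellow → 4 (first significant figure)
Yellow → 4 (second significant figure)
Violet → 7 (third significant figure)
Brown → ×10 multiplier
Red → ±2% tolerance
447 × 10 = 4470 Ω
Allowed range: 4380.6 Ω to 4559.4 Ω.
4330 Ω lies outside that range.

no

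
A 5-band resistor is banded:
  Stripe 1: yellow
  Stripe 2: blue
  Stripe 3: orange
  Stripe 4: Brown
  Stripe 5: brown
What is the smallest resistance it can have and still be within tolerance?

Yellow → 4 (first significant figure)
Blue → 6 (second significant figure)
Orange → 3 (third significant figure)
Brown → ×10 multiplier
Brown → ±1% tolerance
463 × 10 = 4630 Ω
Smallest = 4630 × (1 − 1/100) = 4583.7 Ω.

4583.7 Ω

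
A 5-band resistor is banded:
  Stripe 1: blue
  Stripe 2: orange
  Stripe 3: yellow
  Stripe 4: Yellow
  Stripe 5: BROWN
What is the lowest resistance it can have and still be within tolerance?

6276600 Ω

Blue → 6 (first significant figure)
Orange → 3 (second significant figure)
Yellow → 4 (third significant figure)
Yellow → ×10^4 multiplier
Brown → ±1% tolerance
634 × 10000 = 6340000 Ω
Lowest = 6340000 × (1 − 1/100) = 6276600 Ω.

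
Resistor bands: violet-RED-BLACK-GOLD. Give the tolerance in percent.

±5%

The last band, gold, is the tolerance band.
Gold corresponds to ±5%.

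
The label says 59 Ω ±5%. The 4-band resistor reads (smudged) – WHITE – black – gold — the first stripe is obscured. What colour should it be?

59 Ω = 59 × 10^0.
The first band gives digit 5 of the significand, and 5 is green.

green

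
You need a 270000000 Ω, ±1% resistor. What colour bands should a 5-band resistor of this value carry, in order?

red, violet, black, blue, brown

270000000 Ω = 270 × 10^6.
2 → red
7 → violet
0 → black
Multiplier 10^6 → blue.
±1% tolerance → brown.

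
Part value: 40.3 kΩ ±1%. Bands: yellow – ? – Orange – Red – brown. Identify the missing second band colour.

black

40300 Ω = 403 × 10^2.
The second band gives digit 0 of the significand, and 0 is black.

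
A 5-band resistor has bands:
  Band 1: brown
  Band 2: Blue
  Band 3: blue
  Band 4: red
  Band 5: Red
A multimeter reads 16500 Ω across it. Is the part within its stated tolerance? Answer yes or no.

Brown → 1 (first significant figure)
Blue → 6 (second significant figure)
Blue → 6 (third significant figure)
Red → ×10^2 multiplier
Red → ±2% tolerance
166 × 100 = 16600 Ω
Allowed range: 16268 Ω to 16932 Ω.
16500 Ω lies inside that range.

yes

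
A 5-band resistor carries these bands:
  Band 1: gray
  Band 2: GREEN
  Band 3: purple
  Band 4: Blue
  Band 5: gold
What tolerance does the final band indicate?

±5%

The last band, gold, is the tolerance band.
Gold corresponds to ±5%.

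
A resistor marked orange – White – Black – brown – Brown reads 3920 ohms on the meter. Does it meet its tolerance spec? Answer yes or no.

Orange → 3 (first significant figure)
White → 9 (second significant figure)
Black → 0 (third significant figure)
Brown → ×10 multiplier
Brown → ±1% tolerance
390 × 10 = 3900 Ω
Allowed range: 3861 Ω to 3939 Ω.
3920 ohms lies inside that range.

yes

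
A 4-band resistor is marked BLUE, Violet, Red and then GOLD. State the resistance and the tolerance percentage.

Blue → 6 (first significant figure)
Violet → 7 (second significant figure)
Red → ×10^2 multiplier
Gold → ±5% tolerance
67 × 100 = 6700 Ω

6700 Ω ±5%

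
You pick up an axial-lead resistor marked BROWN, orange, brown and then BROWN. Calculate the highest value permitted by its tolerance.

131.3 Ω

Brown → 1 (first significant figure)
Orange → 3 (second significant figure)
Brown → ×10 multiplier
Brown → ±1% tolerance
13 × 10 = 130 Ω
Highest = 130 × (1 + 1/100) = 131.3 Ω.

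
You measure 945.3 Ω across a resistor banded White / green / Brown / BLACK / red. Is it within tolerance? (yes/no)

White → 9 (first significant figure)
Green → 5 (second significant figure)
Brown → 1 (third significant figure)
Black → ×1 multiplier
Red → ±2% tolerance
951 × 1 = 951 Ω
Allowed range: 931.98 Ω to 970.02 Ω.
945.3 Ω lies inside that range.

yes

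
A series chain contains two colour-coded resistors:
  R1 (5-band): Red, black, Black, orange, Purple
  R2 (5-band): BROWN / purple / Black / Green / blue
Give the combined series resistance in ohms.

17200000 Ω

R1: red, black, black → 200; orange ×10^3 → 200000 Ω.
R2: brown, violet, black → 170; green ×10^5 → 17000000 Ω.
Series: 200000 + 17000000 = 17200000 Ω.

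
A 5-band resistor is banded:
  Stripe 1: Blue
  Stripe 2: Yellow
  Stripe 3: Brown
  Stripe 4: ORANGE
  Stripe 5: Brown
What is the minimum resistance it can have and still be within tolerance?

Blue → 6 (first significant figure)
Yellow → 4 (second significant figure)
Brown → 1 (third significant figure)
Orange → ×10^3 multiplier
Brown → ±1% tolerance
641 × 1000 = 641000 Ω
Minimum = 641000 × (1 − 1/100) = 634590 Ω.

634590 Ω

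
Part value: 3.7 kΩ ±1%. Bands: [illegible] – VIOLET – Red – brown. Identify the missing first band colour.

orange

3700 Ω = 37 × 10^2.
The first band gives digit 3 of the significand, and 3 is orange.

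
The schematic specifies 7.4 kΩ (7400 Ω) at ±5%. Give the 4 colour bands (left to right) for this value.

7400 Ω = 74 × 10^2.
7 → violet
4 → yellow
Multiplier 10^2 → red.
±5% tolerance → gold.

violet, yellow, red, gold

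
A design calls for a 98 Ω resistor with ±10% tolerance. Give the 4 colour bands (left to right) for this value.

98 Ω = 98 × 10^0.
9 → white
8 → grey
Multiplier 10^0 → black.
±10% tolerance → silver.

white, grey, black, silver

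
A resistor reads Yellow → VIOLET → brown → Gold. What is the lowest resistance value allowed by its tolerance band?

Yellow → 4 (first significant figure)
Violet → 7 (second significant figure)
Brown → ×10 multiplier
Gold → ±5% tolerance
47 × 10 = 470 Ω
Lowest = 470 × (1 − 5/100) = 446.5 Ω.

446.5 Ω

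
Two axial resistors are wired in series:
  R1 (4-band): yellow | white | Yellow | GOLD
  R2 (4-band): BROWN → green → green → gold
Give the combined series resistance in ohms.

R1: yellow, white → 49; yellow ×10^4 → 490000 Ω.
R2: brown, green → 15; green ×10^5 → 1500000 Ω.
Series: 490000 + 1500000 = 1990000 Ω.

1990000 Ω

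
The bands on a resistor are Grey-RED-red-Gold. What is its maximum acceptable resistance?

Grey → 8 (first significant figure)
Red → 2 (second significant figure)
Red → ×10^2 multiplier
Gold → ±5% tolerance
82 × 100 = 8200 Ω
Maximum = 8200 × (1 + 5/100) = 8610 Ω.

8610 Ω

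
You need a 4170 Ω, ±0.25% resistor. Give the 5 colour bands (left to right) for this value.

4170 Ω = 417 × 10^1.
4 → yellow
1 → brown
7 → violet
Multiplier 10^1 → brown.
±0.25% tolerance → blue.

yellow, brown, violet, brown, blue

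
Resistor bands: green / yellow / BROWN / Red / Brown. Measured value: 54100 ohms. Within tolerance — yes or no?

yes

Green → 5 (first significant figure)
Yellow → 4 (second significant figure)
Brown → 1 (third significant figure)
Red → ×10^2 multiplier
Brown → ±1% tolerance
541 × 100 = 54100 Ω
Allowed range: 53559 Ω to 54641 Ω.
54100 ohms lies inside that range.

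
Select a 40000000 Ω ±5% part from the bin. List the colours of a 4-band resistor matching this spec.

40000000 Ω = 40 × 10^6.
4 → yellow
0 → black
Multiplier 10^6 → blue.
±5% tolerance → gold.

yellow, black, blue, gold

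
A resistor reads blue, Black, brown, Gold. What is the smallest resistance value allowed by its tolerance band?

Blue → 6 (first significant figure)
Black → 0 (second significant figure)
Brown → ×10 multiplier
Gold → ±5% tolerance
60 × 10 = 600 Ω
Smallest = 600 × (1 − 5/100) = 570 Ω.

570 Ω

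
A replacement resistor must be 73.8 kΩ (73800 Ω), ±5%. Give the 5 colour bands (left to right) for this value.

violet, orange, grey, red, gold

73800 Ω = 738 × 10^2.
7 → violet
3 → orange
8 → grey
Multiplier 10^2 → red.
±5% tolerance → gold.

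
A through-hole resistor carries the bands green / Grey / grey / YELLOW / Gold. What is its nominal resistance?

5880000 Ω

Green → 5 (first significant figure)
Grey → 8 (second significant figure)
Grey → 8 (third significant figure)
Yellow → ×10^4 multiplier
588 × 10000 = 5880000 Ω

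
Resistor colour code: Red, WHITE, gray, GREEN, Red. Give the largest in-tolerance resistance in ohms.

30396000 Ω

Red → 2 (first significant figure)
White → 9 (second significant figure)
Grey → 8 (third significant figure)
Green → ×10^5 multiplier
Red → ±2% tolerance
298 × 100000 = 29800000 Ω
Largest = 29800000 × (1 + 2/100) = 30396000 Ω.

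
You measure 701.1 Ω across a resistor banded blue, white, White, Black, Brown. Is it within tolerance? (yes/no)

Blue → 6 (first significant figure)
White → 9 (second significant figure)
White → 9 (third significant figure)
Black → ×1 multiplier
Brown → ±1% tolerance
699 × 1 = 699 Ω
Allowed range: 692.01 Ω to 705.99 Ω.
701.1 Ω lies inside that range.

yes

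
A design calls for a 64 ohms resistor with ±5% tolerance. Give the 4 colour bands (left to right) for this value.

64 Ω = 64 × 10^0.
6 → blue
4 → yellow
Multiplier 10^0 → black.
±5% tolerance → gold.

blue, yellow, black, gold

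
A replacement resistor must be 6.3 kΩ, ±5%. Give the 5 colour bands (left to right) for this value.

blue, orange, black, brown, gold

6300 Ω = 630 × 10^1.
6 → blue
3 → orange
0 → black
Multiplier 10^1 → brown.
±5% tolerance → gold.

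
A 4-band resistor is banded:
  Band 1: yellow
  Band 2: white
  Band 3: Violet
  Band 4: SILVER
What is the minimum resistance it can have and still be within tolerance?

441000000 Ω

Yellow → 4 (first significant figure)
White → 9 (second significant figure)
Violet → ×10^7 multiplier
Silver → ±10% tolerance
49 × 10000000 = 490000000 Ω
Minimum = 490000000 × (1 − 10/100) = 441000000 Ω.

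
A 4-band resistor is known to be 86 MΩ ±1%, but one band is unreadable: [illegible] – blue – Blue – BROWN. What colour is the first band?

86000000 Ω = 86 × 10^6.
The first band gives digit 8 of the significand, and 8 is grey.

grey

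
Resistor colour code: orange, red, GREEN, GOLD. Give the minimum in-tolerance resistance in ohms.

Orange → 3 (first significant figure)
Red → 2 (second significant figure)
Green → ×10^5 multiplier
Gold → ±5% tolerance
32 × 100000 = 3200000 Ω
Minimum = 3200000 × (1 − 5/100) = 3040000 Ω.

3040000 Ω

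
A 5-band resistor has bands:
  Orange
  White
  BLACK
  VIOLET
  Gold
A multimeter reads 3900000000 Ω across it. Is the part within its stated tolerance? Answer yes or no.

Orange → 3 (first significant figure)
White → 9 (second significant figure)
Black → 0 (third significant figure)
Violet → ×10^7 multiplier
Gold → ±5% tolerance
390 × 10000000 = 3900000000 Ω
Allowed range: 3705000000 Ω to 4095000000 Ω.
3900000000 Ω lies inside that range.

yes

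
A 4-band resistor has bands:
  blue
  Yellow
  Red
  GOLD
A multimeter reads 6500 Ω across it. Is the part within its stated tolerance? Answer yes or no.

yes

Blue → 6 (first significant figure)
Yellow → 4 (second significant figure)
Red → ×10^2 multiplier
Gold → ±5% tolerance
64 × 100 = 6400 Ω
Allowed range: 6080 Ω to 6720 Ω.
6500 Ω lies inside that range.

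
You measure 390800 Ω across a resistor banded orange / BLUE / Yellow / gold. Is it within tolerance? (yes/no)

Orange → 3 (first significant figure)
Blue → 6 (second significant figure)
Yellow → ×10^4 multiplier
Gold → ±5% tolerance
36 × 10000 = 360000 Ω
Allowed range: 342000 Ω to 378000 Ω.
390800 Ω lies outside that range.

no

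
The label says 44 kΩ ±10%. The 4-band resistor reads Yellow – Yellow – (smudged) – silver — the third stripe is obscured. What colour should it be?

44000 Ω = 44 × 10^3.
The third band is the multiplier, 10^3, which is orange.

orange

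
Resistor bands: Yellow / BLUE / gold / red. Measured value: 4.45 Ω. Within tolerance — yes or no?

no

Yellow → 4 (first significant figure)
Blue → 6 (second significant figure)
Gold → ×0.1 multiplier
Red → ±2% tolerance
46 × 0.1 = 4.6 Ω
Allowed range: 4.508 Ω to 4.692 Ω.
4.45 Ω lies outside that range.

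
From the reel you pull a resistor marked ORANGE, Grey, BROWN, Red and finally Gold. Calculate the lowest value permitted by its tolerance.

Orange → 3 (first significant figure)
Grey → 8 (second significant figure)
Brown → 1 (third significant figure)
Red → ×10^2 multiplier
Gold → ±5% tolerance
381 × 100 = 38100 Ω
Lowest = 38100 × (1 − 5/100) = 36195 Ω.

36195 Ω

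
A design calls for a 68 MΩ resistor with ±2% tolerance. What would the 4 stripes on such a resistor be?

68000000 Ω = 68 × 10^6.
6 → blue
8 → grey
Multiplier 10^6 → blue.
±2% tolerance → red.

blue, grey, blue, red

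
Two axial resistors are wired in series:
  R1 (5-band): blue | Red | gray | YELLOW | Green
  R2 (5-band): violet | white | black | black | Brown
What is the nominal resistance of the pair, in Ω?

6280790 Ω

R1: blue, red, grey → 628; yellow ×10^4 → 6280000 Ω.
R2: violet, white, black → 790; black ×1 → 790 Ω.
Series: 6280000 + 790 = 6280790 Ω.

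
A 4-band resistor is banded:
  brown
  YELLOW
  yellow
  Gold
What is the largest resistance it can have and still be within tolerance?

Brown → 1 (first significant figure)
Yellow → 4 (second significant figure)
Yellow → ×10^4 multiplier
Gold → ±5% tolerance
14 × 10000 = 140000 Ω
Largest = 140000 × (1 + 5/100) = 147000 Ω.

147000 Ω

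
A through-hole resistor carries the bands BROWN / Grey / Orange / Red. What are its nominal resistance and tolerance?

18000 Ω ±2%

Brown → 1 (first significant figure)
Grey → 8 (second significant figure)
Orange → ×10^3 multiplier
Red → ±2% tolerance
18 × 1000 = 18000 Ω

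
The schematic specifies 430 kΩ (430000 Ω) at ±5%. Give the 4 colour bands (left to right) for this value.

430000 Ω = 43 × 10^4.
4 → yellow
3 → orange
Multiplier 10^4 → yellow.
±5% tolerance → gold.

yellow, orange, yellow, gold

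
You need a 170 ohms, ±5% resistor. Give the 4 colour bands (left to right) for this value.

170 Ω = 17 × 10^1.
1 → brown
7 → violet
Multiplier 10^1 → brown.
±5% tolerance → gold.

brown, violet, brown, gold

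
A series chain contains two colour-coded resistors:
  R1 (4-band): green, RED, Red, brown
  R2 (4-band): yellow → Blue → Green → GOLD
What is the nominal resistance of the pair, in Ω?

4605200 Ω

R1: green, red → 52; red ×10^2 → 5200 Ω.
R2: yellow, blue → 46; green ×10^5 → 4600000 Ω.
Series: 5200 + 4600000 = 4605200 Ω.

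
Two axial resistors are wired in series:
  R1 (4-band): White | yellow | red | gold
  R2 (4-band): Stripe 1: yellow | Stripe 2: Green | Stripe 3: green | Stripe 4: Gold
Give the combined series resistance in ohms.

R1: white, yellow → 94; red ×10^2 → 9400 Ω.
R2: yellow, green → 45; green ×10^5 → 4500000 Ω.
Series: 9400 + 4500000 = 4509400 Ω.

4509400 Ω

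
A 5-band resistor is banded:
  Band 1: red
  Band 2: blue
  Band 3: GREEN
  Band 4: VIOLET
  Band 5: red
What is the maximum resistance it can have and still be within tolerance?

2703000000 Ω

Red → 2 (first significant figure)
Blue → 6 (second significant figure)
Green → 5 (third significant figure)
Violet → ×10^7 multiplier
Red → ±2% tolerance
265 × 10000000 = 2650000000 Ω
Maximum = 2650000000 × (1 + 2/100) = 2703000000 Ω.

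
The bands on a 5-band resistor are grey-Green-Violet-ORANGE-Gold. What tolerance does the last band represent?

The last band, gold, is the tolerance band.
Gold corresponds to ±5%.

±5%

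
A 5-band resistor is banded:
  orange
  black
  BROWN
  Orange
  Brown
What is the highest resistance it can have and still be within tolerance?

Orange → 3 (first significant figure)
Black → 0 (second significant figure)
Brown → 1 (third significant figure)
Orange → ×10^3 multiplier
Brown → ±1% tolerance
301 × 1000 = 301000 Ω
Highest = 301000 × (1 + 1/100) = 304010 Ω.

304010 Ω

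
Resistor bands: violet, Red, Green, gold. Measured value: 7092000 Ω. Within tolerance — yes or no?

Violet → 7 (first significant figure)
Red → 2 (second significant figure)
Green → ×10^5 multiplier
Gold → ±5% tolerance
72 × 100000 = 7200000 Ω
Allowed range: 6840000 Ω to 7560000 Ω.
7092000 Ω lies inside that range.

yes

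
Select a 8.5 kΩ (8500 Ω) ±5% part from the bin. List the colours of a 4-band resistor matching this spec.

8500 Ω = 85 × 10^2.
8 → grey
5 → green
Multiplier 10^2 → red.
±5% tolerance → gold.

grey, green, red, gold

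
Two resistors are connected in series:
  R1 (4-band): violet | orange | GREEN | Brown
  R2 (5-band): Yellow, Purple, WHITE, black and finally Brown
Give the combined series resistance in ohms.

7300479 Ω

R1: violet, orange → 73; green ×10^5 → 7300000 Ω.
R2: yellow, violet, white → 479; black ×1 → 479 Ω.
Series: 7300000 + 479 = 7300479 Ω.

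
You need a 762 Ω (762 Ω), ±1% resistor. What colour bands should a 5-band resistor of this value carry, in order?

762 Ω = 762 × 10^0.
7 → violet
6 → blue
2 → red
Multiplier 10^0 → black.
±1% tolerance → brown.

violet, blue, red, black, brown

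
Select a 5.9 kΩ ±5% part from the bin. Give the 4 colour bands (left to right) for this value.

5900 Ω = 59 × 10^2.
5 → green
9 → white
Multiplier 10^2 → red.
±5% tolerance → gold.

green, white, red, gold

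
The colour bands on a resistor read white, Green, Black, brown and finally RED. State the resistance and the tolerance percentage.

White → 9 (first significant figure)
Green → 5 (second significant figure)
Black → 0 (third significant figure)
Brown → ×10 multiplier
Red → ±2% tolerance
950 × 10 = 9500 Ω

9500 Ω ±2%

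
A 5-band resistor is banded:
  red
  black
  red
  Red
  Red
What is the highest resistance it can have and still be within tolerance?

20604 Ω

Red → 2 (first significant figure)
Black → 0 (second significant figure)
Red → 2 (third significant figure)
Red → ×10^2 multiplier
Red → ±2% tolerance
202 × 100 = 20200 Ω
Highest = 20200 × (1 + 2/100) = 20604 Ω.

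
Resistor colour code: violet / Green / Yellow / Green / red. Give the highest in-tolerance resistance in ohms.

Violet → 7 (first significant figure)
Green → 5 (second significant figure)
Yellow → 4 (third significant figure)
Green → ×10^5 multiplier
Red → ±2% tolerance
754 × 100000 = 75400000 Ω
Highest = 75400000 × (1 + 2/100) = 76908000 Ω.

76908000 Ω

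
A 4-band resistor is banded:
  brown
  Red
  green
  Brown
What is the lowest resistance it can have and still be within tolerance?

Brown → 1 (first significant figure)
Red → 2 (second significant figure)
Green → ×10^5 multiplier
Brown → ±1% tolerance
12 × 100000 = 1200000 Ω
Lowest = 1200000 × (1 − 1/100) = 1188000 Ω.

1188000 Ω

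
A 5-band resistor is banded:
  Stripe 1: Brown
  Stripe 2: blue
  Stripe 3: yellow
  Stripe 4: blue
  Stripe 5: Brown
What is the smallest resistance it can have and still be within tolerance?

162360000 Ω

Brown → 1 (first significant figure)
Blue → 6 (second significant figure)
Yellow → 4 (third significant figure)
Blue → ×10^6 multiplier
Brown → ±1% tolerance
164 × 1000000 = 164000000 Ω
Smallest = 164000000 × (1 − 1/100) = 162360000 Ω.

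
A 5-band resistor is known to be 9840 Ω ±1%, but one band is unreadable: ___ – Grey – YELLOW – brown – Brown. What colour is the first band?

9840 Ω = 984 × 10^1.
The first band gives digit 9 of the significand, and 9 is white.

white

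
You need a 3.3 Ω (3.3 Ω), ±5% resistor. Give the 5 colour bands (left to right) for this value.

3.3 Ω = 330 × 10^-2.
3 → orange
3 → orange
0 → black
Multiplier 10^-2 → silver.
±5% tolerance → gold.

orange, orange, black, silver, gold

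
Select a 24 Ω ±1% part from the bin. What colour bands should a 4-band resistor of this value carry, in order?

red, yellow, black, brown

24 Ω = 24 × 10^0.
2 → red
4 → yellow
Multiplier 10^0 → black.
±1% tolerance → brown.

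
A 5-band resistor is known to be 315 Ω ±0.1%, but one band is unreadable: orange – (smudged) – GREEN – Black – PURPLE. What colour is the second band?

315 Ω = 315 × 10^0.
The second band gives digit 1 of the significand, and 1 is brown.

brown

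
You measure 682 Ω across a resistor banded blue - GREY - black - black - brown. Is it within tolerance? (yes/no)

Blue → 6 (first significant figure)
Grey → 8 (second significant figure)
Black → 0 (third significant figure)
Black → ×1 multiplier
Brown → ±1% tolerance
680 × 1 = 680 Ω
Allowed range: 673.2 Ω to 686.8 Ω.
682 Ω lies inside that range.

yes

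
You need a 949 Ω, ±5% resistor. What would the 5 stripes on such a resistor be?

white, yellow, white, black, gold

949 Ω = 949 × 10^0.
9 → white
4 → yellow
9 → white
Multiplier 10^0 → black.
±5% tolerance → gold.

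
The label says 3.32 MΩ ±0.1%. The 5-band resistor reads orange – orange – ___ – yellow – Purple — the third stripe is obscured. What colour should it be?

red

3320000 Ω = 332 × 10^4.
The third band gives digit 2 of the significand, and 2 is red.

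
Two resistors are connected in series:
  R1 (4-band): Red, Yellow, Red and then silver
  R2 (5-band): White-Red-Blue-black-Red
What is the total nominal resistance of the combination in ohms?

3326 Ω

R1: red, yellow → 24; red ×10^2 → 2400 Ω.
R2: white, red, blue → 926; black ×1 → 926 Ω.
Series: 2400 + 926 = 3326 Ω.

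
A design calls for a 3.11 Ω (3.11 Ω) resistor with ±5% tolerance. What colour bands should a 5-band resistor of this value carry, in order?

3.11 Ω = 311 × 10^-2.
3 → orange
1 → brown
1 → brown
Multiplier 10^-2 → silver.
±5% tolerance → gold.

orange, brown, brown, silver, gold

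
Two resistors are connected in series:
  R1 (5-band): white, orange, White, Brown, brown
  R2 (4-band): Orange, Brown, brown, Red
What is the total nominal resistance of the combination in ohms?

9700 Ω

R1: white, orange, white → 939; brown ×10 → 9390 Ω.
R2: orange, brown → 31; brown ×10 → 310 Ω.
Series: 9390 + 310 = 9700 Ω.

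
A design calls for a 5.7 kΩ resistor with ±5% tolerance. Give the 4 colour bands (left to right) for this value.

green, violet, red, gold

5700 Ω = 57 × 10^2.
5 → green
7 → violet
Multiplier 10^2 → red.
±5% tolerance → gold.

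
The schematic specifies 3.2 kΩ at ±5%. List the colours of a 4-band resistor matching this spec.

3200 Ω = 32 × 10^2.
3 → orange
2 → red
Multiplier 10^2 → red.
±5% tolerance → gold.

orange, red, red, gold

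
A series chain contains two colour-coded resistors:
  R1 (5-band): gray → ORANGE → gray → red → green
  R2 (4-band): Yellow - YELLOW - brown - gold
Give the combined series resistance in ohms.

R1: grey, orange, grey → 838; red ×10^2 → 83800 Ω.
R2: yellow, yellow → 44; brown ×10 → 440 Ω.
Series: 83800 + 440 = 84240 Ω.

84240 Ω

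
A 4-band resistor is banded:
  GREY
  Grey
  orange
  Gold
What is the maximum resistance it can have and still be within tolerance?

92400 Ω

Grey → 8 (first significant figure)
Grey → 8 (second significant figure)
Orange → ×10^3 multiplier
Gold → ±5% tolerance
88 × 1000 = 88000 Ω
Maximum = 88000 × (1 + 5/100) = 92400 Ω.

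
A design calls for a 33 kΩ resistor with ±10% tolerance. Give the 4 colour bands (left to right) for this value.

orange, orange, orange, silver

33000 Ω = 33 × 10^3.
3 → orange
3 → orange
Multiplier 10^3 → orange.
±10% tolerance → silver.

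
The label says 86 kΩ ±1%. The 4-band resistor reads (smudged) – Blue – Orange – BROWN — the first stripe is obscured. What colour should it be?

grey

86000 Ω = 86 × 10^3.
The first band gives digit 8 of the significand, and 8 is grey.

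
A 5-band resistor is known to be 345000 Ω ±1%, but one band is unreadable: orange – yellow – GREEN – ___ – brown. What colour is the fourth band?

345000 Ω = 345 × 10^3.
The fourth band is the multiplier, 10^3, which is orange.

orange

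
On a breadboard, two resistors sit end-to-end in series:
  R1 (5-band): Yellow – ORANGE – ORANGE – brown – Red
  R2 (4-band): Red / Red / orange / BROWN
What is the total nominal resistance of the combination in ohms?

R1: yellow, orange, orange → 433; brown ×10 → 4330 Ω.
R2: red, red → 22; orange ×10^3 → 22000 Ω.
Series: 4330 + 22000 = 26330 Ω.

26330 Ω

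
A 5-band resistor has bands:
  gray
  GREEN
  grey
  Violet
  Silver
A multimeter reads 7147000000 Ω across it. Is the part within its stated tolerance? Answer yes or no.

Grey → 8 (first significant figure)
Green → 5 (second significant figure)
Grey → 8 (third significant figure)
Violet → ×10^7 multiplier
Silver → ±10% tolerance
858 × 10000000 = 8580000000 Ω
Allowed range: 7722000000 Ω to 9438000000 Ω.
7147000000 Ω lies outside that range.

no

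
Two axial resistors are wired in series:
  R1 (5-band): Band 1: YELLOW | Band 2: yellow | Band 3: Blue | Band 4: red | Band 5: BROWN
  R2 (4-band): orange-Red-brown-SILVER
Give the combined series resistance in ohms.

44920 Ω

R1: yellow, yellow, blue → 446; red ×10^2 → 44600 Ω.
R2: orange, red → 32; brown ×10 → 320 Ω.
Series: 44600 + 320 = 44920 Ω.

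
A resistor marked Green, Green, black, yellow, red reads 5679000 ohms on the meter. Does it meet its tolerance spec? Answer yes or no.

Green → 5 (first significant figure)
Green → 5 (second significant figure)
Black → 0 (third significant figure)
Yellow → ×10^4 multiplier
Red → ±2% tolerance
550 × 10000 = 5500000 Ω
Allowed range: 5390000 Ω to 5610000 Ω.
5679000 ohms lies outside that range.

no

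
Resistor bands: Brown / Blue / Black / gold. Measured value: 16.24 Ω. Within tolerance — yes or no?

yes

Brown → 1 (first significant figure)
Blue → 6 (second significant figure)
Black → ×1 multiplier
Gold → ±5% tolerance
16 × 1 = 16 Ω
Allowed range: 15.2 Ω to 16.8 Ω.
16.24 Ω lies inside that range.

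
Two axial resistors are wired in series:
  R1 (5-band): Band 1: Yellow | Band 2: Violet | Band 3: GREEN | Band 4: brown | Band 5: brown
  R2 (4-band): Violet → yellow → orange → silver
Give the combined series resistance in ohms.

78750 Ω

R1: yellow, violet, green → 475; brown ×10 → 4750 Ω.
R2: violet, yellow → 74; orange ×10^3 → 74000 Ω.
Series: 4750 + 74000 = 78750 Ω.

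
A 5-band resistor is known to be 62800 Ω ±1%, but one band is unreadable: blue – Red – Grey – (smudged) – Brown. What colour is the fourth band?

62800 Ω = 628 × 10^2.
The fourth band is the multiplier, 10^2, which is red.

red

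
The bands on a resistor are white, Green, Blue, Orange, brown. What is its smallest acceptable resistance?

White → 9 (first significant figure)
Green → 5 (second significant figure)
Blue → 6 (third significant figure)
Orange → ×10^3 multiplier
Brown → ±1% tolerance
956 × 1000 = 956000 Ω
Smallest = 956000 × (1 − 1/100) = 946440 Ω.

946440 Ω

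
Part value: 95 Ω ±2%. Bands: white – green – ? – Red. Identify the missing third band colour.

95 Ω = 95 × 10^0.
The third band is the multiplier, 10^0, which is black.

black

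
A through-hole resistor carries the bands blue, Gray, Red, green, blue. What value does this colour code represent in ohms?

68200000 Ω

Blue → 6 (first significant figure)
Grey → 8 (second significant figure)
Red → 2 (third significant figure)
Green → ×10^5 multiplier
682 × 100000 = 68200000 Ω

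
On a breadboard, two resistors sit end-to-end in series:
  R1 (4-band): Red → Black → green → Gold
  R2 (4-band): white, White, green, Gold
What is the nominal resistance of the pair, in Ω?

R1: red, black → 20; green ×10^5 → 2000000 Ω.
R2: white, white → 99; green ×10^5 → 9900000 Ω.
Series: 2000000 + 9900000 = 11900000 Ω.

11900000 Ω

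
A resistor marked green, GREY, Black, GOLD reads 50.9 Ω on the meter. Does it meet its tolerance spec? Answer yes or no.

no

Green → 5 (first significant figure)
Grey → 8 (second significant figure)
Black → ×1 multiplier
Gold → ±5% tolerance
58 × 1 = 58 Ω
Allowed range: 55.1 Ω to 60.9 Ω.
50.9 Ω lies outside that range.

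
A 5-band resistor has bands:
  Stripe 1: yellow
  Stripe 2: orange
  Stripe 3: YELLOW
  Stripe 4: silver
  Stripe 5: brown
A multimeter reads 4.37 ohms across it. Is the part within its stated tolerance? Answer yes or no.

Yellow → 4 (first significant figure)
Orange → 3 (second significant figure)
Yellow → 4 (third significant figure)
Silver → ×0.01 multiplier
Brown → ±1% tolerance
434 × 0.01 = 4.34 Ω
Allowed range: 4.2966 Ω to 4.3834 Ω.
4.37 ohms lies inside that range.

yes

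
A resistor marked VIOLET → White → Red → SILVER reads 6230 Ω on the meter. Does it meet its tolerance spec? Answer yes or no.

no

Violet → 7 (first significant figure)
White → 9 (second significant figure)
Red → ×10^2 multiplier
Silver → ±10% tolerance
79 × 100 = 7900 Ω
Allowed range: 7110 Ω to 8690 Ω.
6230 Ω lies outside that range.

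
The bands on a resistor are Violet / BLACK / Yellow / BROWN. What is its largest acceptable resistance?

707000 Ω

Violet → 7 (first significant figure)
Black → 0 (second significant figure)
Yellow → ×10^4 multiplier
Brown → ±1% tolerance
70 × 10000 = 700000 Ω
Largest = 700000 × (1 + 1/100) = 707000 Ω.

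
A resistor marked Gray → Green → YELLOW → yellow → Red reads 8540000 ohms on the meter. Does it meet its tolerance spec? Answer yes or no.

Grey → 8 (first significant figure)
Green → 5 (second significant figure)
Yellow → 4 (third significant figure)
Yellow → ×10^4 multiplier
Red → ±2% tolerance
854 × 10000 = 8540000 Ω
Allowed range: 8369200 Ω to 8710800 Ω.
8540000 ohms lies inside that range.

yes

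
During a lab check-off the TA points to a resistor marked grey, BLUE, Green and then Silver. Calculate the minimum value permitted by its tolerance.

7740000 Ω

Grey → 8 (first significant figure)
Blue → 6 (second significant figure)
Green → ×10^5 multiplier
Silver → ±10% tolerance
86 × 100000 = 8600000 Ω
Minimum = 8600000 × (1 − 10/100) = 7740000 Ω.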